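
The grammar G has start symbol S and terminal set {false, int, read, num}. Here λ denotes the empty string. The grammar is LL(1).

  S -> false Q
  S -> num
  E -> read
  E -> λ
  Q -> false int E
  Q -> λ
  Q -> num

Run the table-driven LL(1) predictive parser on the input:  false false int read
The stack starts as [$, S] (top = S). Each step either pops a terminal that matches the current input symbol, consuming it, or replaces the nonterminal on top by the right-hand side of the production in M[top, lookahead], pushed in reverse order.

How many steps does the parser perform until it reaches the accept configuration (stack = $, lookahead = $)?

7

     Stack          Input                   Action
  1  $ S            false false int read $  expand S -> false Q
  2  $ Q false      false false int read $  match false
  3  $ Q            false int read $        expand Q -> false int E
  4  $ E int false  false int read $        match false
  5  $ E int        int read $              match int
  6  $ E            read $                  expand E -> read
  7  $ read         read $                  match read
Accept reached after 7 steps.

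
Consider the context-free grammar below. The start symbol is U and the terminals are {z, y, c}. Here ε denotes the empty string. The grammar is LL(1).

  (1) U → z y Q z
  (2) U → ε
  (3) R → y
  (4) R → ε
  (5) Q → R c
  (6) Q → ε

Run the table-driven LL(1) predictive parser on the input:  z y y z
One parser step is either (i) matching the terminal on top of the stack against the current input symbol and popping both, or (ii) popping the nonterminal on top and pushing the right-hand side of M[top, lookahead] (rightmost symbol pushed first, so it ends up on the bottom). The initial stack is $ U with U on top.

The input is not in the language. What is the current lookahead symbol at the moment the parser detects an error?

     Stack      Input      Action
  1  $ U        z y y z $  expand U → z y Q z
  2  $ z Q y z  z y y z $  match z
  3  $ z Q y    y y z $    match y
  4  $ z Q      y z $      expand Q → R c
  5  $ z c R    y z $      expand R → y
  6  $ z c y    y z $      match y
  7  $ z c      z $        error: top is terminal c but lookahead is z

z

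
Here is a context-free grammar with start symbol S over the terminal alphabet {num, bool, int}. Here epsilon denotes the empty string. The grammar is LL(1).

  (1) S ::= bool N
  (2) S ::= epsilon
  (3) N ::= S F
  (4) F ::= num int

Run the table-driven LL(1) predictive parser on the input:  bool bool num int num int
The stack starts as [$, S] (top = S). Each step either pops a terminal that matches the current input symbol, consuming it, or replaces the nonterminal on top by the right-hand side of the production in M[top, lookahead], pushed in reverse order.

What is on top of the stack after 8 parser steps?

step 1: stack=$ S  input=bool bool num int num int $  — expand S ::= bool N
step 2: stack=$ N bool  input=bool bool num int num int $  — match bool
step 3: stack=$ N  input=bool num int num int $  — expand N ::= S F
step 4: stack=$ F S  input=bool num int num int $  — expand S ::= bool N
step 5: stack=$ F N bool  input=bool num int num int $  — match bool
step 6: stack=$ F N  input=num int num int $  — expand N ::= S F
step 7: stack=$ F F S  input=num int num int $  — expand S ::= epsilon
step 8: stack=$ F F  input=num int num int $  — expand F ::= num int
Stack after step 8: $ F int num (top = num).

num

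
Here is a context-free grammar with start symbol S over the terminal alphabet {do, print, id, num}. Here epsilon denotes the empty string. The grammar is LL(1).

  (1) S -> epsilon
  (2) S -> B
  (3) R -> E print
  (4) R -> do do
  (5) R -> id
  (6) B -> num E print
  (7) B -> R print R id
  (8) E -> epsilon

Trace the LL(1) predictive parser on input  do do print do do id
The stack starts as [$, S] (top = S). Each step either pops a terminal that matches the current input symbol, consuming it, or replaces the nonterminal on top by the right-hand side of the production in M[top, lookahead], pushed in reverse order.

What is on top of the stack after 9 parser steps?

id

     Stack               Input                   Action
  1  $ S                 do do print do do id $  expand S -> B
  2  $ B                 do do print do do id $  expand B -> R print R id
  3  $ id R print R      do do print do do id $  expand R -> do do
  4  $ id R print do do  do do print do do id $  match do
  5  $ id R print do     do print do do id $     match do
  6  $ id R print        print do do id $        match print
  7  $ id R              do do id $              expand R -> do do
  8  $ id do do          do do id $              match do
  9  $ id do             do id $                 match do
Stack after step 9: $ id (top = id).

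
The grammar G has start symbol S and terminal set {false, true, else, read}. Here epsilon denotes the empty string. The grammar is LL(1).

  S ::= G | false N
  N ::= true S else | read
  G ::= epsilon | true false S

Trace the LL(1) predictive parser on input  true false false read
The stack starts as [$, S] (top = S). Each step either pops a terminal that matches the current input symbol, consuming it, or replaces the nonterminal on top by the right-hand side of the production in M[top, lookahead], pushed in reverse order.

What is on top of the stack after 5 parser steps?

step 1: stack=$ S  input=true false false read $  — expand S ::= G
step 2: stack=$ G  input=true false false read $  — expand G ::= true false S
step 3: stack=$ S false true  input=true false false read $  — match true
step 4: stack=$ S false  input=false false read $  — match false
step 5: stack=$ S  input=false read $  — expand S ::= false N
Stack after step 5: $ N false (top = false).

false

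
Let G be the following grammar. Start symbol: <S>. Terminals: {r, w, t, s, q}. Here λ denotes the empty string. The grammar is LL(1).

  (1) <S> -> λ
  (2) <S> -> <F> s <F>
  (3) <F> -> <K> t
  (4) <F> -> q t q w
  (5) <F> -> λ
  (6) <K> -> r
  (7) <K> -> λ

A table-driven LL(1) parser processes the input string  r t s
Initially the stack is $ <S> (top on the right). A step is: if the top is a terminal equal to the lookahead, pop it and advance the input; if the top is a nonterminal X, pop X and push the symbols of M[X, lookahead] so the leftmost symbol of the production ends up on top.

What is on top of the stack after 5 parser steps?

s

step 1: stack=$ <S>  input=r t s $  — expand <S> -> <F> s <F>
step 2: stack=$ <F> s <F>  input=r t s $  — expand <F> -> <K> t
step 3: stack=$ <F> s t <K>  input=r t s $  — expand <K> -> r
step 4: stack=$ <F> s t r  input=r t s $  — match r
step 5: stack=$ <F> s t  input=t s $  — match t
Stack after step 5: $ <F> s (top = s).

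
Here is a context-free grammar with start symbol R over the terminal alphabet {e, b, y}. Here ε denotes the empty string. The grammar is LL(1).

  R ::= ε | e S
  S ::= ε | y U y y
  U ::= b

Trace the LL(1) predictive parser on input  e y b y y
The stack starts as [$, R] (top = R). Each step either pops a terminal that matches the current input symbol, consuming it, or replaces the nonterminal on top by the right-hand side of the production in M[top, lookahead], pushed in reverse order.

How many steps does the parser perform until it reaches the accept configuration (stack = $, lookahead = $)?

8

step 1: stack=$ R  input=e y b y y $  — expand R ::= e S
step 2: stack=$ S e  input=e y b y y $  — match e
step 3: stack=$ S  input=y b y y $  — expand S ::= y U y y
step 4: stack=$ y y U y  input=y b y y $  — match y
step 5: stack=$ y y U  input=b y y $  — expand U ::= b
step 6: stack=$ y y b  input=b y y $  — match b
step 7: stack=$ y y  input=y y $  — match y
step 8: stack=$ y  input=y $  — match y
Accept reached after 8 steps.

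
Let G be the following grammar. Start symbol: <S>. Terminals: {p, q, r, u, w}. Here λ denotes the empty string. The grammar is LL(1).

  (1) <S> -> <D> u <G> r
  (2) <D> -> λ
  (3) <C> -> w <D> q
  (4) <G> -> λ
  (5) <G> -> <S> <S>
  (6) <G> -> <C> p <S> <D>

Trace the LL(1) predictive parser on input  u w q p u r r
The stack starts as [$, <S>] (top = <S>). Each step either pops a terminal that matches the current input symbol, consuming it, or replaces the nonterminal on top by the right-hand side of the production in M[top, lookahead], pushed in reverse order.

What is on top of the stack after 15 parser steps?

      Stack                  Input            Action
   1  $ <S>                  u w q p u r r $  expand <S> -> <D> u <G> r
   2  $ r <G> u <D>          u w q p u r r $  expand <D> -> λ
   3  $ r <G> u              u w q p u r r $  match u
   4  $ r <G>                w q p u r r $    expand <G> -> <C> p <S> <D>
   5  $ r <D> <S> p <C>      w q p u r r $    expand <C> -> w <D> q
   6  $ r <D> <S> p q <D> w  w q p u r r $    match w
   7  $ r <D> <S> p q <D>    q p u r r $      expand <D> -> λ
   8  $ r <D> <S> p q        q p u r r $      match q
   9  $ r <D> <S> p          p u r r $        match p
  10  $ r <D> <S>            u r r $          expand <S> -> <D> u <G> r
  11  $ r <D> r <G> u <D>    u r r $          expand <D> -> λ
  12  $ r <D> r <G> u        u r r $          match u
  13  $ r <D> r <G>          r r $            expand <G> -> λ
  14  $ r <D> r              r r $            match r
  15  $ r <D>                r $              expand <D> -> λ
Stack after step 15: $ r (top = r).

r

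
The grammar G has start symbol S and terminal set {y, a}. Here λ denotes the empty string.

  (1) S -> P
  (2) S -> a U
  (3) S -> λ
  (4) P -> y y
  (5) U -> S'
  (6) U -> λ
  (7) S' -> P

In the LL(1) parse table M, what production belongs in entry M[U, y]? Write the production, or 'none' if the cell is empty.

FIRST(P) = {y}
FIRST(S) = {λ, a, y}  (via P)
FIRST(S') = {y}  (via P)
FIRST(U) = {λ, y}  (via S')
FOLLOW(S) includes $ since S is the start symbol.
FOLLOW(S): S appears on no right-hand side. Thus FOLLOW(S) = {$}.
FOLLOW(U): in S->a U, the suffix after U is empty, so FOLLOW(U) ⊇ FOLLOW(S) = {$}. Thus FOLLOW(U) = {$}.
For U -> S': FIRST(S') = {y}, so it goes in M[U, t] for t ∈ {y}.
For U -> λ: FIRST(λ) = {λ}, so it goes in M[U, t] for t ∈ {}; since λ ∈ FIRST, also for every t ∈ FOLLOW(U) = {$}.

U -> S'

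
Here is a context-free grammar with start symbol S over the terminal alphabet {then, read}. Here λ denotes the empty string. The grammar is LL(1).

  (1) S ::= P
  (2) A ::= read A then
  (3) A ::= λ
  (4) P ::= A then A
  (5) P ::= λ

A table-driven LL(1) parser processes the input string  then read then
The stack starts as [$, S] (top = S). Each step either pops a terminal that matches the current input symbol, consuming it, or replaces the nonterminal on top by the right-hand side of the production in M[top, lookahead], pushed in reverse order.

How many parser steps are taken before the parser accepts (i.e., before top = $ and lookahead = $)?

     Stack          Input             Action
  1  $ S            then read then $  expand S ::= P
  2  $ P            then read then $  expand P ::= A then A
  3  $ A then A     then read then $  expand A ::= λ
  4  $ A then       then read then $  match then
  5  $ A            read then $       expand A ::= read A then
  6  $ then A read  read then $       match read
  7  $ then A       then $            expand A ::= λ
  8  $ then         then $            match then
Accept reached after 8 steps.

8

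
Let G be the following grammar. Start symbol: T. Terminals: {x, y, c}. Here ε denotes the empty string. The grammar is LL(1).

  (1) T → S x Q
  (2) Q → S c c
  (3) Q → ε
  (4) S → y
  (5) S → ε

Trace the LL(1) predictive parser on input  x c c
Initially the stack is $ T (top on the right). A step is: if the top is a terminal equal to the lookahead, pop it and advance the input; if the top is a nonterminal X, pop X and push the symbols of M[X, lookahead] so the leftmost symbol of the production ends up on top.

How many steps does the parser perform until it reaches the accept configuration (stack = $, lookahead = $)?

step 1: stack=$ T  input=x c c $  — expand T → S x Q
step 2: stack=$ Q x S  input=x c c $  — expand S → ε
step 3: stack=$ Q x  input=x c c $  — match x
step 4: stack=$ Q  input=c c $  — expand Q → S c c
step 5: stack=$ c c S  input=c c $  — expand S → ε
step 6: stack=$ c c  input=c c $  — match c
step 7: stack=$ c  input=c $  — match c
Accept reached after 7 steps.

7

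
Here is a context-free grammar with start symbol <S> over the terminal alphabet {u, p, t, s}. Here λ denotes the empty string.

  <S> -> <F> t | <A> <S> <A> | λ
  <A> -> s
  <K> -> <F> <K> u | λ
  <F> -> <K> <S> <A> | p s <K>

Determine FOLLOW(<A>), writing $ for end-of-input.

{$, p, s, t, u}

FIRST(<A>) = {s}
FIRST(<S>) = {λ, p, s}  (via <F> t, <A> <S> <A>)
FIRST(<K>) = {λ, p, s}  (via <F> <K> u)
FIRST(<F>) = {p, s}  (via <K> <S> <A>)
FOLLOW(<S>) includes $ since <S> is the start symbol.
FOLLOW(<S>): in <S>-><A> <S> <A>, <S> is followed by <A> with FIRST {s}; in <F>-><K> <S> <A>, <S> is followed by <A> with FIRST {s}. Thus FOLLOW(<S>) = {$, s}.
FOLLOW(<F>): in <S>-><F> t, <F> is followed by t with FIRST {t}; in <K>-><F> <K> u, <F> is followed by <K> u with FIRST {p, s, u}. Thus FOLLOW(<F>) = {p, s, t, u}.
FOLLOW(<A>): in <S>-><A> <S> <A> (occurrence 1), <A> is followed by <S> <A> with FIRST {p, s}; in <S>-><A> <S> <A> (occurrence 2), the suffix after <A> is empty, so FOLLOW(<A>) ⊇ FOLLOW(<S>) = {$, s}; in <F>-><K> <S> <A>, the suffix after <A> is empty, so FOLLOW(<A>) ⊇ FOLLOW(<F>) = {p, s, t, u}. Thus FOLLOW(<A>) = {$, p, s, t, u}.
FOLLOW(<K>): in <K>-><F> <K> u, <K> is followed by u with FIRST {u}; in <F>-><K> <S> <A>, <K> is followed by <S> <A> with FIRST {p, s}; in <F>->p s <K>, the suffix after <K> is empty, so FOLLOW(<K>) ⊇ FOLLOW(<F>) = {p, s, t, u}. Thus FOLLOW(<K>) = {p, s, t, u}.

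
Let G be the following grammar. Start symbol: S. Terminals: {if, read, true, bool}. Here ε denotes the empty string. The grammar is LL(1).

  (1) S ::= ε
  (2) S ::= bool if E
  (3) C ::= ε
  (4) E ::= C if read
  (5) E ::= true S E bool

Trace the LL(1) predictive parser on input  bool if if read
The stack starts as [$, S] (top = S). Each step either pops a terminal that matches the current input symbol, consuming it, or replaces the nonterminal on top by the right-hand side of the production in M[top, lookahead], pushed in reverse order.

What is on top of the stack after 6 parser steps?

step 1: stack=$ S  input=bool if if read $  — expand S ::= bool if E
step 2: stack=$ E if bool  input=bool if if read $  — match bool
step 3: stack=$ E if  input=if if read $  — match if
step 4: stack=$ E  input=if read $  — expand E ::= C if read
step 5: stack=$ read if C  input=if read $  — expand C ::= ε
step 6: stack=$ read if  input=if read $  — match if
Stack after step 6: $ read (top = read).

read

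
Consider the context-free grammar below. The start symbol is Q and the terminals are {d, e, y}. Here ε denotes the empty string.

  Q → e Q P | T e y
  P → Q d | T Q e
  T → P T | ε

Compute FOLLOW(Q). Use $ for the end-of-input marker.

{$, d, e}

FIRST(Q): from Q→e Q P we get {e}; from Q→T e y we get {e}. So FIRST(Q) = {e}.
FIRST(P): from P→Q d we get {e}; from P→T Q e we get {e}. So FIRST(P) = {e}.
FIRST(T): from T→P T we get {e}; from T→ε we get {ε}. So FIRST(T) = {ε, e}.
FOLLOW(Q) includes $ since Q is the start symbol.
FOLLOW(Q): in Q→e Q P, Q is followed by P with FIRST {e}; in P→Q d, Q is followed by d with FIRST {d}; in P→T Q e, Q is followed by e with FIRST {e}. Thus FOLLOW(Q) = {$, d, e}.
FOLLOW(T): in Q→T e y, T is followed by e y with FIRST {e}; in P→T Q e, T is followed by Q e with FIRST {e}; in T→P T, the suffix after T is empty (adds nothing new). Thus FOLLOW(T) = {e}.
FOLLOW(P): in Q→e Q P, the suffix after P is empty, so FOLLOW(P) ⊇ FOLLOW(Q) = {$, d, e}; in T→P T, P is followed by T with FIRST {ε, e}; in T→P T, the suffix after P is nullable, so FOLLOW(P) ⊇ FOLLOW(T) = {e}. Thus FOLLOW(P) = {$, d, e}.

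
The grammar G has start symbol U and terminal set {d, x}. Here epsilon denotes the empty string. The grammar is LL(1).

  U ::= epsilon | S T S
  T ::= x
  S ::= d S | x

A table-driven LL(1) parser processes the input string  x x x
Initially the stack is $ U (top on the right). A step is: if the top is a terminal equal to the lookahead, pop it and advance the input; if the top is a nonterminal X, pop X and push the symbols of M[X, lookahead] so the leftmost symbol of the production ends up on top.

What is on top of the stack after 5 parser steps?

S

     Stack    Input    Action
  1  $ U      x x x $  expand U ::= S T S
  2  $ S T S  x x x $  expand S ::= x
  3  $ S T x  x x x $  match x
  4  $ S T    x x $    expand T ::= x
  5  $ S x    x x $    match x
Stack after step 5: $ S (top = S).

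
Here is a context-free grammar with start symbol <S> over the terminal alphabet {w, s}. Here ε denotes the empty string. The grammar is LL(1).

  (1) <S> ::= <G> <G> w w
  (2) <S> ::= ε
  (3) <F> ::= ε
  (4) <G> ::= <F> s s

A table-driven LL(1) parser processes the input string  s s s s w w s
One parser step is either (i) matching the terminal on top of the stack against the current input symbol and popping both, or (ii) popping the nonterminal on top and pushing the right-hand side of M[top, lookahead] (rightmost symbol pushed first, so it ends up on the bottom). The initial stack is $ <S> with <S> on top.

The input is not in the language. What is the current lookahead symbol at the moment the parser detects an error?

      Stack              Input            Action
   1  $ <S>              s s s s w w s $  expand <S> ::= <G> <G> w w
   2  $ w w <G> <G>      s s s s w w s $  expand <G> ::= <F> s s
   3  $ w w <G> s s <F>  s s s s w w s $  expand <F> ::= ε
   4  $ w w <G> s s      s s s s w w s $  match s
   5  $ w w <G> s        s s s w w s $    match s
   6  $ w w <G>          s s w w s $      expand <G> ::= <F> s s
   7  $ w w s s <F>      s s w w s $      expand <F> ::= ε
   8  $ w w s s          s s w w s $      match s
   9  $ w w s            s w w s $        match s
  10  $ w w              w w s $          match w
  11  $ w                w s $            match w
  12  $                  s $              error: stack empty but input remains

s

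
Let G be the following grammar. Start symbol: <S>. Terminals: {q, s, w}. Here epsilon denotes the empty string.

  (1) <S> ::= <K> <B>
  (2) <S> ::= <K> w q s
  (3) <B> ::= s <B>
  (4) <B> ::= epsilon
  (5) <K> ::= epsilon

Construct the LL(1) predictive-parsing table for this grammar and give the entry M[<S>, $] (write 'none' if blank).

FIRST(<B>): from <B>::=s <B> we get {s}; from <B>::=epsilon we get {epsilon}. So FIRST(<B>) = {epsilon, s}.
FIRST(<K>): from <K>::=epsilon we get {epsilon}. So FIRST(<K>) = {epsilon}.
FIRST(<S>): from <S>::=<K> <B> we get {epsilon, s}; from <S>::=<K> w q s we get {w}. So FIRST(<S>) = {epsilon, s, w}.
FOLLOW(<S>) includes $ since <S> is the start symbol.
FOLLOW(<S>): <S> appears on no right-hand side. Thus FOLLOW(<S>) = {$}.
For <S> ::= <K> <B>: FIRST(<K> <B>) = {epsilon, s}, so it goes in M[<S>, t] for t ∈ {s}; since epsilon ∈ FIRST, also for every t ∈ FOLLOW(<S>) = {$}.
For <S> ::= <K> w q s: FIRST(<K> w q s) = {w}, so it goes in M[<S>, t] for t ∈ {w}.

<S> ::= <K> <B>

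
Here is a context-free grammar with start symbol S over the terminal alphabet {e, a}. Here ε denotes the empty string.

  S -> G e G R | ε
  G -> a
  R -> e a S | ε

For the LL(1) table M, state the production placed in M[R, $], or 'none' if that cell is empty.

R -> ε

FIRST(G): from G->a we get {a}. So FIRST(G) = {a}.
FIRST(R): from R->e a S we get {e}; from R->ε we get {ε}. So FIRST(R) = {ε, e}.
FIRST(S): from S->G e G R we get {a}; from S->ε we get {ε}. So FIRST(S) = {ε, a}.
FOLLOW(S) includes $ since S is the start symbol.
FOLLOW(S): in R->e a S, the suffix after S is empty, so FOLLOW(S) ⊇ FOLLOW(R) = {$}. Thus FOLLOW(S) = {$}.
FOLLOW(R): in S->G e G R, the suffix after R is empty, so FOLLOW(R) ⊇ FOLLOW(S) = {$}. Thus FOLLOW(R) = {$}.
For R -> e a S: FIRST(e a S) = {e}, so it goes in M[R, t] for t ∈ {e}.
For R -> ε: FIRST(ε) = {ε}, so it goes in M[R, t] for t ∈ {}; since ε ∈ FIRST, also for every t ∈ FOLLOW(R) = {$}.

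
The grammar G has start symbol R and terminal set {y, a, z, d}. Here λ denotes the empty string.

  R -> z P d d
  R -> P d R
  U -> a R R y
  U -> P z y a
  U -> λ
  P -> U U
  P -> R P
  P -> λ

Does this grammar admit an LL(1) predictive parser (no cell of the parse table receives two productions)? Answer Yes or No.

FIRST(R) = {a, d, z}
FIRST(U) = {λ, a, d, z}
FIRST(P) = {λ, a, d, z}
FOLLOW(R) = {$, a, d, y, z}
FOLLOW(U) = {a, d, z}
FOLLOW(P) = {d, z}
Cell M[P, a] receives both P -> U U and P -> R P — the grammar is not LL(1).

No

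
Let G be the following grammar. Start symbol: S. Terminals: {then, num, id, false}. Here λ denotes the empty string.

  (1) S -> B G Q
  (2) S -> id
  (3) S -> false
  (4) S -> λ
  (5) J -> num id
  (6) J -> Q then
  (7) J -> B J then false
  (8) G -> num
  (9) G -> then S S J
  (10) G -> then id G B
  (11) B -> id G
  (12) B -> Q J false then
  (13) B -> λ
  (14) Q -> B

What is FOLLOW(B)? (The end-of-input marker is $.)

FIRST(G) = {num, then}
FIRST(S) = {λ, false, id, num, then}  (via B G Q)
FIRST(J) = {id, num, then}  (via Q then, B J then false)
FIRST(B) = {λ, id, num, then}  (via Q J false then)
FIRST(Q) = {λ, id, num, then}  (via B)
FOLLOW(S) includes $ since S is the start symbol.
FOLLOW(S): in G->then S S J (occurrence 1), S is followed by S J with FIRST {false, id, num, then}; in G->then S S J (occurrence 2), S is followed by J with FIRST {id, num, then}. Thus FOLLOW(S) = {$, false, id, num, then}.
FOLLOW(Q): in S->B G Q, the suffix after Q is empty, so FOLLOW(Q) ⊇ FOLLOW(S) = {$, false, id, num, then}; in J->Q then, Q is followed by then with FIRST {then}; in B->Q J false then, Q is followed by J false then with FIRST {id, num, then}. Thus FOLLOW(Q) = {$, false, id, num, then}.
FOLLOW(J): in J->B J then false, J is followed by then false with FIRST {then}; in G->then S S J, the suffix after J is empty, so FOLLOW(J) ⊇ FOLLOW(G) = {$, false, id, num, then}; in B->Q J false then, J is followed by false then with FIRST {false}. Thus FOLLOW(J) = {$, false, id, num, then}.
FOLLOW(G): in S->B G Q, G is followed by Q with FIRST {λ, id, num, then}; in S->B G Q, the suffix after G is nullable, so FOLLOW(G) ⊇ FOLLOW(S) = {$, false, id, num, then}; in G->then id G B, G is followed by B with FIRST {λ, id, num, then}; in G->then id G B, the suffix after G is nullable (adds nothing new); in B->id G, the suffix after G is empty, so FOLLOW(G) ⊇ FOLLOW(B) = {$, false, id, num, then}. Thus FOLLOW(G) = {$, false, id, num, then}.
FOLLOW(B): in S->B G Q, B is followed by G Q with FIRST {num, then}; in J->B J then false, B is followed by J then false with FIRST {id, num, then}; in G->then id G B, the suffix after B is empty, so FOLLOW(B) ⊇ FOLLOW(G) = {$, false, id, num, then}; in Q->B, the suffix after B is empty, so FOLLOW(B) ⊇ FOLLOW(Q) = {$, false, id, num, then}. Thus FOLLOW(B) = {$, false, id, num, then}.

{$, false, id, num, then}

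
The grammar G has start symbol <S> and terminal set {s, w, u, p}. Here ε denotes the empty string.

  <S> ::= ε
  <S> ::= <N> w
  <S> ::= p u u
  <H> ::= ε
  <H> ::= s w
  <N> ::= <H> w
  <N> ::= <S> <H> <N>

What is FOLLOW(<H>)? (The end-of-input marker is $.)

FIRST(<H>) = {ε, s}
FIRST(<S>) = {ε, p, s, w}  (via <N> w)
FIRST(<N>) = {p, s, w}  (via <H> w, <S> <H> <N>)
FOLLOW(<S>) includes $ since <S> is the start symbol.
FOLLOW(<S>): in <N>::=<S> <H> <N>, <S> is followed by <H> <N> with FIRST {p, s, w}. Thus FOLLOW(<S>) = {$, p, s, w}.
FOLLOW(<H>): in <N>::=<H> w, <H> is followed by w with FIRST {w}; in <N>::=<S> <H> <N>, <H> is followed by <N> with FIRST {p, s, w}. Thus FOLLOW(<H>) = {p, s, w}.
FOLLOW(<N>): in <S>::=<N> w, <N> is followed by w with FIRST {w}; in <N>::=<S> <H> <N>, the suffix after <N> is empty (adds nothing new). Thus FOLLOW(<N>) = {w}.

{p, s, w}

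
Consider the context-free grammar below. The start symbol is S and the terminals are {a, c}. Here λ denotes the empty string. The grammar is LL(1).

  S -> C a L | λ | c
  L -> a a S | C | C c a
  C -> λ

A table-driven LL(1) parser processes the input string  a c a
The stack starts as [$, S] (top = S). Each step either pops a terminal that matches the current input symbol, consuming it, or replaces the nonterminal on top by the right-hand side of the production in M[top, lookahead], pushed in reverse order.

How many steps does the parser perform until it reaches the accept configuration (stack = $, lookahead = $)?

7

     Stack    Input    Action
  1  $ S      a c a $  expand S -> C a L
  2  $ L a C  a c a $  expand C -> λ
  3  $ L a    a c a $  match a
  4  $ L      c a $    expand L -> C c a
  5  $ a c C  c a $    expand C -> λ
  6  $ a c    c a $    match c
  7  $ a      a $      match a
Accept reached after 7 steps.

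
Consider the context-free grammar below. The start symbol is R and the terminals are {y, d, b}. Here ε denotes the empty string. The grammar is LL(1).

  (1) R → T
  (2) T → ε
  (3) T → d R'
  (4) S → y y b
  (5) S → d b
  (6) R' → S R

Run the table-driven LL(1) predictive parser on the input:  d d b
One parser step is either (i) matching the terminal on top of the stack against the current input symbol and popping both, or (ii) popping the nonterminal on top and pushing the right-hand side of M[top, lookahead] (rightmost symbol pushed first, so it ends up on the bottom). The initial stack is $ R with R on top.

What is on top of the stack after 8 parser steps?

T

     Stack    Input    Action
  1  $ R      d d b $  expand R → T
  2  $ T      d d b $  expand T → d R'
  3  $ R' d   d d b $  match d
  4  $ R'     d b $    expand R' → S R
  5  $ R S    d b $    expand S → d b
  6  $ R b d  d b $    match d
  7  $ R b    b $      match b
  8  $ R      $        expand R → T
Stack after step 8: $ T (top = T).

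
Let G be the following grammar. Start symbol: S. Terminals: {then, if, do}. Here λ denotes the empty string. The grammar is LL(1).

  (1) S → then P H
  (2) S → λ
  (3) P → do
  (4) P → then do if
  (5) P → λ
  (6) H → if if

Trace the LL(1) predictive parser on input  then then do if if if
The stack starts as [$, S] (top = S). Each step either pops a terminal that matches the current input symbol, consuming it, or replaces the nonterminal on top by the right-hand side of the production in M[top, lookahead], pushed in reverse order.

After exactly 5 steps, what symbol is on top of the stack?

     Stack           Input                    Action
  1  $ S             then then do if if if $  expand S → then P H
  2  $ H P then      then then do if if if $  match then
  3  $ H P           then do if if if $       expand P → then do if
  4  $ H if do then  then do if if if $       match then
  5  $ H if do       do if if if $            match do
Stack after step 5: $ H if (top = if).

if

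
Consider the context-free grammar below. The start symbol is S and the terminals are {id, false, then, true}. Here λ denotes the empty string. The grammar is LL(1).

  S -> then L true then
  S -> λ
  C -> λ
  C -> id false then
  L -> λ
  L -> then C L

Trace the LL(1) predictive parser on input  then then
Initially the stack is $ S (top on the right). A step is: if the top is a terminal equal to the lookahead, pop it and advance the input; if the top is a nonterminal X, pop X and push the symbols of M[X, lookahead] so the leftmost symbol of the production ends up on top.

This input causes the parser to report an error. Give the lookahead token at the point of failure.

step 1: stack=$ S  input=then then $  — expand S -> then L true then
step 2: stack=$ then true L then  input=then then $  — match then
step 3: stack=$ then true L  input=then $  — expand L -> then C L
step 4: stack=$ then true L C then  input=then $  — match then
step 5: stack=$ then true L C  input=$  — error: M[C, $] is empty

$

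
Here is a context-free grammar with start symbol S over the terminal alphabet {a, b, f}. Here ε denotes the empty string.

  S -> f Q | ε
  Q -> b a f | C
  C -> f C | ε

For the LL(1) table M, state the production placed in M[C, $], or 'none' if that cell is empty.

FIRST(S) = {ε, f}
FIRST(C) = {ε, f}
FIRST(Q) = {ε, b, f}  (via C)
FOLLOW(S) includes $ since S is the start symbol.
FOLLOW(Q): in S->f Q, the suffix after Q is empty, so FOLLOW(Q) ⊇ FOLLOW(S) = {$}. Thus FOLLOW(Q) = {$}.
FOLLOW(C): in Q->C, the suffix after C is empty, so FOLLOW(C) ⊇ FOLLOW(Q) = {$}; in C->f C, the suffix after C is empty (adds nothing new). Thus FOLLOW(C) = {$}.
For C -> f C: FIRST(f C) = {f}, so it goes in M[C, t] for t ∈ {f}.
For C -> ε: FIRST(ε) = {ε}, so it goes in M[C, t] for t ∈ {}; since ε ∈ FIRST, also for every t ∈ FOLLOW(C) = {$}.

C -> ε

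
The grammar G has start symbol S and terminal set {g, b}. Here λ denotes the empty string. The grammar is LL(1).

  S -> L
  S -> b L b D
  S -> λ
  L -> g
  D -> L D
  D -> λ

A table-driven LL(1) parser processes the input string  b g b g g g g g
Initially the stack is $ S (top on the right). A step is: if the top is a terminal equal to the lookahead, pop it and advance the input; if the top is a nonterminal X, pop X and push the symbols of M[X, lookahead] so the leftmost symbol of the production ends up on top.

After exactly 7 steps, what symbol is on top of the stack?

     Stack      Input              Action
  1  $ S        b g b g g g g g $  expand S -> b L b D
  2  $ D b L b  b g b g g g g g $  match b
  3  $ D b L    g b g g g g g $    expand L -> g
  4  $ D b g    g b g g g g g $    match g
  5  $ D b      b g g g g g $      match b
  6  $ D        g g g g g $        expand D -> L D
  7  $ D L      g g g g g $        expand L -> g
Stack after step 7: $ D g (top = g).

g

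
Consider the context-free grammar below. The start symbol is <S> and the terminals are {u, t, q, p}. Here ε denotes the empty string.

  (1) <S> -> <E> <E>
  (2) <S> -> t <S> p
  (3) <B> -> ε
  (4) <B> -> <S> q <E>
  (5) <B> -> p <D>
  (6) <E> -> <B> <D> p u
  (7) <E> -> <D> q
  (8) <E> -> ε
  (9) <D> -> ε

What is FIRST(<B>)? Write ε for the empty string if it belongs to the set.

{ε, p, q, t}

FIRST(<D>) = {ε}
FIRST(<S>) = {ε, p, q, t}  (via <E> <E>)
FIRST(<B>) = {ε, p, q, t}  (via <S> q <E>)
FIRST(<E>) = {ε, p, q, t}  (via <B> <D> p u, <D> q)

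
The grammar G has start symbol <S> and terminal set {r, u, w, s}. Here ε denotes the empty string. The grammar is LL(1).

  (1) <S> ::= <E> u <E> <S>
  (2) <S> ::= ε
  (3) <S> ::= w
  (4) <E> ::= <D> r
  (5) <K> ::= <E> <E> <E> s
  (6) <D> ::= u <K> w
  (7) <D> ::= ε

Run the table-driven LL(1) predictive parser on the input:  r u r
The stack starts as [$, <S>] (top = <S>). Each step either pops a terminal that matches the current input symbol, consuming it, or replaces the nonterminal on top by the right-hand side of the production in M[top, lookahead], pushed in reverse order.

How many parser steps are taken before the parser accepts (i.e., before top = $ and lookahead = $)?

     Stack              Input    Action
  1  $ <S>              r u r $  expand <S> ::= <E> u <E> <S>
  2  $ <S> <E> u <E>    r u r $  expand <E> ::= <D> r
  3  $ <S> <E> u r <D>  r u r $  expand <D> ::= ε
  4  $ <S> <E> u r      r u r $  match r
  5  $ <S> <E> u        u r $    match u
  6  $ <S> <E>          r $      expand <E> ::= <D> r
  7  $ <S> r <D>        r $      expand <D> ::= ε
  8  $ <S> r            r $      match r
  9  $ <S>              $        expand <S> ::= ε
Accept reached after 9 steps.

9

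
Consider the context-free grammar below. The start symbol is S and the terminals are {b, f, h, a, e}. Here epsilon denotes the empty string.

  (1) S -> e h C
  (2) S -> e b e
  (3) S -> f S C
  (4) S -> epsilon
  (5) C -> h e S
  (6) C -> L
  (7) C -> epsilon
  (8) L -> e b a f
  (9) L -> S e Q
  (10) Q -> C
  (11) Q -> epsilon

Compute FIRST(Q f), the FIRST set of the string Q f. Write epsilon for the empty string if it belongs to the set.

FIRST(S): from S->e h C we get {e}; from S->e b e we get {e}; from S->f S C we get {f}; from S->epsilon we get {epsilon}. So FIRST(S) = {epsilon, e, f}.
FIRST(L): from L->e b a f we get {e}; from L->S e Q we get {e, f}. So FIRST(L) = {e, f}.
FIRST(C): from C->h e S we get {h}; from C->L we get {e, f}; from C->epsilon we get {epsilon}. So FIRST(C) = {epsilon, e, f, h}.
FIRST(Q): from Q->C we get {epsilon, e, f, h}; from Q->epsilon we get {epsilon}. So FIRST(Q) = {epsilon, e, f, h}.
FIRST(Q f): take FIRST of each symbol in turn, carrying on past any symbol whose FIRST contains epsilon; result {e, f, h}.

{e, f, h}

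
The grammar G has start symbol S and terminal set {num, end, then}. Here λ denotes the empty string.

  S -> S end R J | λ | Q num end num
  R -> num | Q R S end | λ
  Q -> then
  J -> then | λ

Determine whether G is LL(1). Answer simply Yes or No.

FIRST(S) = {λ, end, then}
FIRST(R) = {λ, num, then}
FIRST(Q) = {then}
FIRST(J) = {λ, then}
FOLLOW(S) = {$, end}
FOLLOW(R) = {$, end, then}
FOLLOW(Q) = {end, num, then}
FOLLOW(J) = {$, end}
Cell M[R, then] receives both R -> Q R S end and R -> λ — the grammar is not LL(1).

No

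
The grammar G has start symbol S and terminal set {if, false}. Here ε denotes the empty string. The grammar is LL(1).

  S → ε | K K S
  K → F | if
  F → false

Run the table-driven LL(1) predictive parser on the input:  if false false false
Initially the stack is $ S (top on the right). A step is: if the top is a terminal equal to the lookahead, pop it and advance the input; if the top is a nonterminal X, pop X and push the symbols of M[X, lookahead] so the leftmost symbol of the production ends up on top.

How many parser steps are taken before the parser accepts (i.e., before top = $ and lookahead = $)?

14

      Stack        Input                   Action
   1  $ S          if false false false $  expand S → K K S
   2  $ S K K      if false false false $  expand K → if
   3  $ S K if     if false false false $  match if
   4  $ S K        false false false $     expand K → F
   5  $ S F        false false false $     expand F → false
   6  $ S false    false false false $     match false
   7  $ S          false false $           expand S → K K S
   8  $ S K K      false false $           expand K → F
   9  $ S K F      false false $           expand F → false
  10  $ S K false  false false $           match false
  11  $ S K        false $                 expand K → F
  12  $ S F        false $                 expand F → false
  13  $ S false    false $                 match false
  14  $ S          $                       expand S → ε
Accept reached after 14 steps.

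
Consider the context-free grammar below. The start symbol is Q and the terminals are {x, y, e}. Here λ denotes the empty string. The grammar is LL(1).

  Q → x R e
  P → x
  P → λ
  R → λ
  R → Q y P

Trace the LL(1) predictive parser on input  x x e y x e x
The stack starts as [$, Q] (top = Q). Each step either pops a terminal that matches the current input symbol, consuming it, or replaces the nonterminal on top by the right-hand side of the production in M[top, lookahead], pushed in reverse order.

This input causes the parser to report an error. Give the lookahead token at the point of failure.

step 1: stack=$ Q  input=x x e y x e x $  — expand Q → x R e
step 2: stack=$ e R x  input=x x e y x e x $  — match x
step 3: stack=$ e R  input=x e y x e x $  — expand R → Q y P
step 4: stack=$ e P y Q  input=x e y x e x $  — expand Q → x R e
step 5: stack=$ e P y e R x  input=x e y x e x $  — match x
step 6: stack=$ e P y e R  input=e y x e x $  — expand R → λ
step 7: stack=$ e P y e  input=e y x e x $  — match e
step 8: stack=$ e P y  input=y x e x $  — match y
step 9: stack=$ e P  input=x e x $  — expand P → x
step 10: stack=$ e x  input=x e x $  — match x
step 11: stack=$ e  input=e x $  — match e
step 12: stack=$  input=x $  — error: stack empty but input remains

x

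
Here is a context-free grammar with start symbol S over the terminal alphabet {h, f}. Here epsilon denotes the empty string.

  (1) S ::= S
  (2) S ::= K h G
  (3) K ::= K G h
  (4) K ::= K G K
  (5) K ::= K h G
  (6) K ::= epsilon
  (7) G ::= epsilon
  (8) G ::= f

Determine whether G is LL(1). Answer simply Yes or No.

FIRST(S) = {f, h}
FIRST(K) = {epsilon, f, h}
FIRST(G) = {epsilon, f}
FOLLOW(S) = {$}
FOLLOW(K) = {f, h}
FOLLOW(G) = {$, f, h}
Cell M[G, f] receives both G ::= epsilon and G ::= f — the grammar is not LL(1).

No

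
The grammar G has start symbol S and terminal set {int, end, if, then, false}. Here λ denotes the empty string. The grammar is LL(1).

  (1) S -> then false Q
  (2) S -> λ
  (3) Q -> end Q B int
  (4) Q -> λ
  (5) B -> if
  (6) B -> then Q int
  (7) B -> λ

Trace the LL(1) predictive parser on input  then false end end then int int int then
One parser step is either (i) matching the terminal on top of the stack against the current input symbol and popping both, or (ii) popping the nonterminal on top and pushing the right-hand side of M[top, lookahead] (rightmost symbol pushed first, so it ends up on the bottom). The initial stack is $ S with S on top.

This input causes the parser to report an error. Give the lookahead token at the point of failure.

step 1: stack=$ S  input=then false end end then int int int then $  — expand S -> then false Q
step 2: stack=$ Q false then  input=then false end end then int int int then $  — match then
step 3: stack=$ Q false  input=false end end then int int int then $  — match false
step 4: stack=$ Q  input=end end then int int int then $  — expand Q -> end Q B int
step 5: stack=$ int B Q end  input=end end then int int int then $  — match end
step 6: stack=$ int B Q  input=end then int int int then $  — expand Q -> end Q B int
step 7: stack=$ int B int B Q end  input=end then int int int then $  — match end
step 8: stack=$ int B int B Q  input=then int int int then $  — expand Q -> λ
step 9: stack=$ int B int B  input=then int int int then $  — expand B -> then Q int
step 10: stack=$ int B int int Q then  input=then int int int then $  — match then
step 11: stack=$ int B int int Q  input=int int int then $  — expand Q -> λ
step 12: stack=$ int B int int  input=int int int then $  — match int
step 13: stack=$ int B int  input=int int then $  — match int
step 14: stack=$ int B  input=int then $  — expand B -> λ
step 15: stack=$ int  input=int then $  — match int
step 16: stack=$  input=then $  — error: stack empty but input remains

then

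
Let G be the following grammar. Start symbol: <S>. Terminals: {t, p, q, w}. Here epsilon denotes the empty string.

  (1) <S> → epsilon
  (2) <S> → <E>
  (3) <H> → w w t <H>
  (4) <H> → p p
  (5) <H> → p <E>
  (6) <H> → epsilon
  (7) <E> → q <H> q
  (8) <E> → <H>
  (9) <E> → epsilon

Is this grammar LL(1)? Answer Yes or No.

FIRST(<S>) = {epsilon, p, q, w}
FIRST(<H>) = {epsilon, p, w}
FIRST(<E>) = {epsilon, p, q, w}
FOLLOW(<S>) = {$}
FOLLOW(<H>) = {$, q}
FOLLOW(<E>) = {$, q}
Cell M[<E>, $] receives both <E> → <H> and <E> → epsilon — the grammar is not LL(1).

No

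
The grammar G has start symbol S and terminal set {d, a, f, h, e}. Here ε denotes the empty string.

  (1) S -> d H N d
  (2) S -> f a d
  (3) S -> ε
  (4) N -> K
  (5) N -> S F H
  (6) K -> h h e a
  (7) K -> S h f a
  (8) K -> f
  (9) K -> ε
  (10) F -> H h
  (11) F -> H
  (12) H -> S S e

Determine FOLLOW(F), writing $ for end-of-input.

{d, e, f}

FIRST(S) = {ε, d, f}
FIRST(K) = {ε, d, f, h}  (via S h f a)
FIRST(H) = {d, e, f}  (via S S e)
FIRST(F) = {d, e, f}  (via H h, H)
FIRST(N) = {ε, d, e, f, h}  (via K, S F H)
FOLLOW(S) includes $ since S is the start symbol.
FOLLOW(S): in N->S F H, S is followed by F H with FIRST {d, e, f}; in K->S h f a, S is followed by h f a with FIRST {h}; in H->S S e (occurrence 1), S is followed by S e with FIRST {d, e, f}; in H->S S e (occurrence 2), S is followed by e with FIRST {e}. Thus FOLLOW(S) = {$, d, e, f, h}.
FOLLOW(N): in S->d H N d, N is followed by d with FIRST {d}. Thus FOLLOW(N) = {d}.
FOLLOW(K): in N->K, the suffix after K is empty, so FOLLOW(K) ⊇ FOLLOW(N) = {d}. Thus FOLLOW(K) = {d}.
FOLLOW(F): in N->S F H, F is followed by H with FIRST {d, e, f}. Thus FOLLOW(F) = {d, e, f}.
FOLLOW(H): in S->d H N d, H is followed by N d with FIRST {d, e, f, h}; in N->S F H, the suffix after H is empty, so FOLLOW(H) ⊇ FOLLOW(N) = {d}; in F->H h, H is followed by h with FIRST {h}; in F->H, the suffix after H is empty, so FOLLOW(H) ⊇ FOLLOW(F) = {d, e, f}. Thus FOLLOW(H) = {d, e, f, h}.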